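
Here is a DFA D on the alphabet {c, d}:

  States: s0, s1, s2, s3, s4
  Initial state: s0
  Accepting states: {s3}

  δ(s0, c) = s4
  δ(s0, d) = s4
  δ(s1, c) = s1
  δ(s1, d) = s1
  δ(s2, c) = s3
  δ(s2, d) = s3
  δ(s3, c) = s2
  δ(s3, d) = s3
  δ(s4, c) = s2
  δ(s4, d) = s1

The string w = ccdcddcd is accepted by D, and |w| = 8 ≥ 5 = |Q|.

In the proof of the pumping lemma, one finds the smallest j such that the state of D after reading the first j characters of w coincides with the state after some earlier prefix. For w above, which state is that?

State sequence: s0 -c-> s4 -c-> s2 -d-> s3 -c-> s2 -d-> s3 -d-> s3 -c-> s2 -d-> s3
First repeat at step 4: s2 was already visited.

The earliest repeat is at step j = 4: D is in s2, which it already visited at step i = 2.

s2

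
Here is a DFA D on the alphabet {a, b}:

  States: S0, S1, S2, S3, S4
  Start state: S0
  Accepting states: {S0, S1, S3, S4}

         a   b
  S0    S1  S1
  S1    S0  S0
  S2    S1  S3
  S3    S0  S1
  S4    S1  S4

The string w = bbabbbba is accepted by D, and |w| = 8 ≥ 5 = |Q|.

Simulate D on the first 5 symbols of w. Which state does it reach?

State sequence: S0 -b-> S1 -b-> S0 -a-> S1 -b-> S0 -b-> S1

After reading 5 characters, D is in state S1.
(This kind of state-tracing is the core of the pumping-lemma construction: with 5 states, pigeonhole forces a repeat within the first 5 steps.)

S1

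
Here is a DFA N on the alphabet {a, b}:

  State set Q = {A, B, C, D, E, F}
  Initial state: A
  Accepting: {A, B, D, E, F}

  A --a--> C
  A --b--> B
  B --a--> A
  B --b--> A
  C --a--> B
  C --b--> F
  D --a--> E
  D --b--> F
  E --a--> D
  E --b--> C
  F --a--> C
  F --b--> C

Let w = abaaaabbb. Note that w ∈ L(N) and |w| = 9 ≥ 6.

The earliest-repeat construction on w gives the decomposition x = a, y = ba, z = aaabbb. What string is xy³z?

abababaaaabbb

xy^3z = a·ba·ba·ba·aaabbb = abababaaaabbb.
Reading y = ba takes N from C back to C, so after x·y·y·y the machine is still in C, and z then leads to the accepting state F. Hence abababaaaabbb ∈ L(N).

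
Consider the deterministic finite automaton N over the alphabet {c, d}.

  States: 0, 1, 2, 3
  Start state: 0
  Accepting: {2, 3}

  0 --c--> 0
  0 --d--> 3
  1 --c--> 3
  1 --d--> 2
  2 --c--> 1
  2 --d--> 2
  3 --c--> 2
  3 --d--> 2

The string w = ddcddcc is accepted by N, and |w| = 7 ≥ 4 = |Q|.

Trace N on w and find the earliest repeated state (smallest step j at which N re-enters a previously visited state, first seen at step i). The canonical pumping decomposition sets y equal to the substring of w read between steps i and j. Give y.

cd

State sequence: 0 -d-> 3 -d-> 2 -c-> 1 -d-> 2 -d-> 2 -c-> 1 -c-> 3
First repeat at step 4: 2 was already visited.

So i = 2, j = 4, giving x = w[0:2] = dd, y = w[2:4] = cd, z = w[4:7] = dcc.
Check: |xy| = 4 ≤ 4 and |y| = 2 ≥ 1. Reading y takes N from 2 back to 2, so every xyⁱz is accepted.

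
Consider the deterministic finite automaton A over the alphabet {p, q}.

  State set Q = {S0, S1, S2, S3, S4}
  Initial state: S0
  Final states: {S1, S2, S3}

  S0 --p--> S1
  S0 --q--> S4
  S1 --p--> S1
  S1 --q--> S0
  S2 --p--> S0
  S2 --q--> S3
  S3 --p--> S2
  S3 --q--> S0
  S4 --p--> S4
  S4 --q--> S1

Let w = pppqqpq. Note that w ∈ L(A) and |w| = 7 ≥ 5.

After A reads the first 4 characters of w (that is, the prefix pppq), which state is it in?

S0

State sequence: S0 -p-> S1 -p-> S1 -p-> S1 -q-> S0

After reading 4 characters, A is in state S0.
(This kind of state-tracing is the core of the pumping-lemma construction: with 5 states, pigeonhole forces a repeat within the first 5 steps.)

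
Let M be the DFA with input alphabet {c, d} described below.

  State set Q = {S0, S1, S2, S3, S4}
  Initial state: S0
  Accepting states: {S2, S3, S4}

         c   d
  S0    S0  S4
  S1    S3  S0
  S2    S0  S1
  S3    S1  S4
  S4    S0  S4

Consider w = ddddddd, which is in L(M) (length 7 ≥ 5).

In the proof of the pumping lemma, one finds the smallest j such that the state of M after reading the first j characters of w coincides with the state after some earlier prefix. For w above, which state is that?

Run of M on w = d d d d d d d:
  step 0: S0  (start)
  step 1: S4  (read d: S0→S4)
  step 2: S4  (read d: S4→S4)   ← first repeat (S4 seen earlier)
  step 3: S4  (read d: S4→S4)
  step 4: S4  (read d: S4→S4)
  step 5: S4  (read d: S4→S4)
  step 6: S4  (read d: S4→S4)
  step 7: S4  (read d: S4→S4)

The earliest repeat is at step j = 2: M is in S4, which it already visited at step i = 1.
The DFA has 5 states, so the proof of the pumping lemma guarantees a repeated state among the first 5+1 visited; the segment between the two visits is the pumpable y.

S4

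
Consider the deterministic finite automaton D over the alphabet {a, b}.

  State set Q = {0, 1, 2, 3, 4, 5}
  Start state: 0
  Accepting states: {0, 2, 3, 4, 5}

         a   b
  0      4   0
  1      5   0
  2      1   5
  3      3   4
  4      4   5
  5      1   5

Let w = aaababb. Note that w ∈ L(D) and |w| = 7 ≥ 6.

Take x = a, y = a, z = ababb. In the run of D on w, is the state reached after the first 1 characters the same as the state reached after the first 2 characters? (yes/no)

yes

Run of D on the first 2 characters of w = a a:
  step 0: 0  (start)
  step 1: 4  (read a: 0→4)
  step 2: 4  (read a: 4→4)

After x (step 1): 4. After xy (step 2): 4.
They match, so y = a drives D around a cycle from 4 back to itself; pumping y any number of times keeps D in 4 before reading z, and xyⁱz ∈ L(D) for every i ≥ 0.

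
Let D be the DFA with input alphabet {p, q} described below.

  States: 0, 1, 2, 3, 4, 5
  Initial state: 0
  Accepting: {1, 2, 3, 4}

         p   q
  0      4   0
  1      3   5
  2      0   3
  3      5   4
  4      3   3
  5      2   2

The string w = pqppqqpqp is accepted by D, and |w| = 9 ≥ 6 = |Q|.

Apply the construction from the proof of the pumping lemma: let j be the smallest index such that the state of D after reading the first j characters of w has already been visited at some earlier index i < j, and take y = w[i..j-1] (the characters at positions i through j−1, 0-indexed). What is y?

Run of D on w = p q p p q q p q p:
  step 0: 0  (start)
  step 1: 4  (read p: 0→4)
  step 2: 3  (read q: 4→3)
  step 3: 5  (read p: 3→5)
  step 4: 2  (read p: 5→2)
  step 5: 3  (read q: 2→3)   ← first repeat (3 seen earlier)
  step 6: 4  (read q: 3→4)
  step 7: 3  (read p: 4→3)
  step 8: 4  (read q: 3→4)
  step 9: 3  (read p: 4→3)

So i = 2, j = 5, giving x = w[0:2] = pq, y = w[2:5] = ppq, z = w[5:9] = qpqp.
Check: |xy| = 5 ≤ 6 and |y| = 3 ≥ 1. Reading y takes D from 3 back to 3, so every xyⁱz is accepted.

ppq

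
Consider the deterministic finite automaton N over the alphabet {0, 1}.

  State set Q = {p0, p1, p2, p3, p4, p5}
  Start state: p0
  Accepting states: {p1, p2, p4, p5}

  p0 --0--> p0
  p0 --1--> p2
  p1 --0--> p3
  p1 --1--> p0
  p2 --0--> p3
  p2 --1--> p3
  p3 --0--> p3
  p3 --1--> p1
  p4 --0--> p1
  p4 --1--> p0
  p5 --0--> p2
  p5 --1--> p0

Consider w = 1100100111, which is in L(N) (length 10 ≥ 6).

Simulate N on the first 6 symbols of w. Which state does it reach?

p3

Run of N on the first 6 characters of w = 1 1 0 0 1 0:
  step 0: p0  (start)
  step 1: p2  (read 1: p0→p2)
  step 2: p3  (read 1: p2→p3)
  step 3: p3  (read 0: p3→p3)
  step 4: p3  (read 0: p3→p3)
  step 5: p1  (read 1: p3→p1)
  step 6: p3  (read 0: p1→p3)

After reading 6 characters, N is in state p3.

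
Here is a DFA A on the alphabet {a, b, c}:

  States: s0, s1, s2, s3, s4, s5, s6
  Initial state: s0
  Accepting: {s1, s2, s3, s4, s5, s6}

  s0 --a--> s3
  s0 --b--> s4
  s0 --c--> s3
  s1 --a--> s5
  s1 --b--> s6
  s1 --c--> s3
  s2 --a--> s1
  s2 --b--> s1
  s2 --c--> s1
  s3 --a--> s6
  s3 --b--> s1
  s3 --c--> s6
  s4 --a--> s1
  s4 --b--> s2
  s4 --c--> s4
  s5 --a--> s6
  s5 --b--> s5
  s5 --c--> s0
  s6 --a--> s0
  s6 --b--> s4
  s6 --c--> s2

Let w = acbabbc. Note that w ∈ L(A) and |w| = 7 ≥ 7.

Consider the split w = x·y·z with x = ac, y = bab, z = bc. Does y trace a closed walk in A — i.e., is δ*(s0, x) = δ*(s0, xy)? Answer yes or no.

State sequence: s0 -a-> s3 -c-> s6 -b-> s4 -a-> s1 -b-> s6

After x (step 2): s6. After xy (step 5): s6.
They match, so y = bab drives A around a cycle from s6 back to itself; pumping y any number of times keeps A in s6 before reading z, and xyⁱz ∈ L(A) for every i ≥ 0.

yes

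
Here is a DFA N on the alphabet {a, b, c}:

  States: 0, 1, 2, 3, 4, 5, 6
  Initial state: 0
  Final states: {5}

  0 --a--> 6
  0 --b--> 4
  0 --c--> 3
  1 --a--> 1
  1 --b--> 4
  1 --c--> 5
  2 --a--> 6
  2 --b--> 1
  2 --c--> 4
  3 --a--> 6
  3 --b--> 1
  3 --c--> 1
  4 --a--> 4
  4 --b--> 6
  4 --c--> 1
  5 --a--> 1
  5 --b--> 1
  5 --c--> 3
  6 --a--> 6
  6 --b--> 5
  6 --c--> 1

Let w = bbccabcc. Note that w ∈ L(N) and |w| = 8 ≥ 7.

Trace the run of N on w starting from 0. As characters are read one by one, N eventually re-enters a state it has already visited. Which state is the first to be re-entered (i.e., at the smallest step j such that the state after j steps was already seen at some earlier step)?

1

State sequence: 0 -b-> 4 -b-> 6 -c-> 1 -c-> 5 -a-> 1 -b-> 4 -c-> 1 -c-> 5
First repeat at step 5: 1 was already visited.

The earliest repeat is at step j = 5: N is in 1, which it already visited at step i = 3.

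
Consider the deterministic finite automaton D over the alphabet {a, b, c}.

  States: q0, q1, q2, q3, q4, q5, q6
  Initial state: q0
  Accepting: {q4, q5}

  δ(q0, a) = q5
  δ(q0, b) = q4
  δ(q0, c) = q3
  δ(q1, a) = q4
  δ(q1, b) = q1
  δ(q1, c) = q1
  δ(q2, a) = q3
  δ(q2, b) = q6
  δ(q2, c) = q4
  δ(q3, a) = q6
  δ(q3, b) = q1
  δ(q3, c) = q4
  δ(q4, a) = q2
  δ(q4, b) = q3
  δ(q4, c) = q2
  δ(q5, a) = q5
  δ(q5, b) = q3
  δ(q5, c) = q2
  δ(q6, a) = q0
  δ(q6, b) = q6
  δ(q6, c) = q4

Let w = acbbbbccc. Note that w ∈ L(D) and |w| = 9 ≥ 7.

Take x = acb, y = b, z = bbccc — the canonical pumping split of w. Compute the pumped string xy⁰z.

acbbbccc

xy⁰z = xz = acb·bbccc = acbbbccc.
Reading y = b takes D from q6 back to q6, so after x the machine is still in q6, and z then leads to the accepting state q4. Hence acbbbccc ∈ L(D).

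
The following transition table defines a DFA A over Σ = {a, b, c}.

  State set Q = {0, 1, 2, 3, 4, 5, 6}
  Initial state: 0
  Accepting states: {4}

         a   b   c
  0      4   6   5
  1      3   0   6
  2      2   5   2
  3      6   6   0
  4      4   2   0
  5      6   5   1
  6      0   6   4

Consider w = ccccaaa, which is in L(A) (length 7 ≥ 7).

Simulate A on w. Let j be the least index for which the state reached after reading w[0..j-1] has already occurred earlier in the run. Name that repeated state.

4

Run of A on w = c c c c a a a:
  step 0: 0  (start)
  step 1: 5  (read c: 0→5)
  step 2: 1  (read c: 5→1)
  step 3: 6  (read c: 1→6)
  step 4: 4  (read c: 6→4)
  step 5: 4  (read a: 4→4)   ← first repeat (4 seen earlier)
  step 6: 4  (read a: 4→4)
  step 7: 4  (read a: 4→4)

The earliest repeat is at step j = 5: A is in 4, which it already visited at step i = 4.
With |Q| = 7, pigeonhole forces a state repeat no later than step 7; the substring read between the first and second visits to that state can be pumped.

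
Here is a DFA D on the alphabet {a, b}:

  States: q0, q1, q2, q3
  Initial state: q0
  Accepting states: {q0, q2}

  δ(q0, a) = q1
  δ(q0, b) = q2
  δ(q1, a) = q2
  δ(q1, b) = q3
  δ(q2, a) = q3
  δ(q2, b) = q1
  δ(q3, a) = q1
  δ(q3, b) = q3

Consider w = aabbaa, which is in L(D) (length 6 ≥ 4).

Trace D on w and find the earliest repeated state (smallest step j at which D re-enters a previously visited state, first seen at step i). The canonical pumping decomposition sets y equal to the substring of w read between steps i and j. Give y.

Run of D on w = a a b b a a:
  step 0: q0  (start)
  step 1: q1  (read a: q0→q1)
  step 2: q2  (read a: q1→q2)
  step 3: q1  (read b: q2→q1)   ← first repeat (q1 seen earlier)
  step 4: q3  (read b: q1→q3)
  step 5: q1  (read a: q3→q1)
  step 6: q2  (read a: q1→q2)

So i = 1, j = 3, giving x = w[0:1] = a, y = w[1:3] = ab, z = w[3:6] = baa.
Check: |xy| = 3 ≤ 4 and |y| = 2 ≥ 1. Reading y takes D from q1 back to q1, so every xyⁱz is accepted.
Since D has 4 states, any run of length ≥ 4 visits 4+1 states, so by pigeonhole some state repeats within the first 4 steps — that repeat gives the pumpable loop.

ab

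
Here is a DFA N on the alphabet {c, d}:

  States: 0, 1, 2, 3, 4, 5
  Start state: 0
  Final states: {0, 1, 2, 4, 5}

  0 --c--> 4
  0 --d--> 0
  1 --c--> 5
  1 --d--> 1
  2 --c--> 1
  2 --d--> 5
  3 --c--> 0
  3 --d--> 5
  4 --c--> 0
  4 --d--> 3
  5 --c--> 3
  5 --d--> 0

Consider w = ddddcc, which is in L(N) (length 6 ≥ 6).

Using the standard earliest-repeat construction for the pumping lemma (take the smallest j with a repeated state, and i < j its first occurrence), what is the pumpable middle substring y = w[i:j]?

State sequence: 0 -d-> 0 -d-> 0 -d-> 0 -d-> 0 -c-> 4 -c-> 0
First repeat at step 1: 0 was already visited.

So i = 0, j = 1, giving x = w[0:0] = ε, y = w[0:1] = d, z = w[1:6] = dddcc.
Check: |xy| = 1 ≤ 6 and |y| = 1 ≥ 1. Reading y takes N from 0 back to 0, so every xyⁱz is accepted.
With |Q| = 6, pigeonhole forces a state repeat no later than step 6; the substring read between the first and second visits to that state can be pumped.

d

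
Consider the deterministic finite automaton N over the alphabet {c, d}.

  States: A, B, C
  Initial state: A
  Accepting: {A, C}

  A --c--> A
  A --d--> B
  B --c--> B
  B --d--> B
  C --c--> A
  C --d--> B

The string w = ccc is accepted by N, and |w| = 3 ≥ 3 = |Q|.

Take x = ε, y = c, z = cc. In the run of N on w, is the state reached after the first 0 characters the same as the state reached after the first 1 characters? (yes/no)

State sequence: A -c-> A

After x (step 0): A. After xy (step 1): A.
They match, so y = c drives N around a cycle from A back to itself; pumping y any number of times keeps N in A before reading z, and xyⁱz ∈ L(N) for every i ≥ 0.

yes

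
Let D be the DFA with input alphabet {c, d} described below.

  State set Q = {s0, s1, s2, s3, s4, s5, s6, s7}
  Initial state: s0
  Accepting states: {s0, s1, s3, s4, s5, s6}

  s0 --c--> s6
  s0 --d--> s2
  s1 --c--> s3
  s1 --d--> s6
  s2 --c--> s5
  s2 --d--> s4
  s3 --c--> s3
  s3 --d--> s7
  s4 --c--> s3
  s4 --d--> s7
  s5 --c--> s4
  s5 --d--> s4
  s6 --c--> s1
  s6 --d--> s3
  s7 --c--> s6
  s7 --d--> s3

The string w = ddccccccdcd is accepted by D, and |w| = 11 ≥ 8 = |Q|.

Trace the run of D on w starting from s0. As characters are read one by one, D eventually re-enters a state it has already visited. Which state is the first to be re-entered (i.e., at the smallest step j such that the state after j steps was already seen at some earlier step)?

s3

Run of D on w = d d c c c c c c d c d:
  step 0: s0  (start)
  step 1: s2  (read d: s0→s2)
  step 2: s4  (read d: s2→s4)
  step 3: s3  (read c: s4→s3)
  step 4: s3  (read c: s3→s3)   ← first repeat (s3 seen earlier)
  step 5: s3  (read c: s3→s3)
  step 6: s3  (read c: s3→s3)
  step 7: s3  (read c: s3→s3)
  step 8: s3  (read c: s3→s3)
  step 9: s7  (read d: s3→s7)
  step 10: s6  (read c: s7→s6)
  step 11: s3  (read d: s6→s3)

The earliest repeat is at step j = 4: D is in s3, which it already visited at step i = 3.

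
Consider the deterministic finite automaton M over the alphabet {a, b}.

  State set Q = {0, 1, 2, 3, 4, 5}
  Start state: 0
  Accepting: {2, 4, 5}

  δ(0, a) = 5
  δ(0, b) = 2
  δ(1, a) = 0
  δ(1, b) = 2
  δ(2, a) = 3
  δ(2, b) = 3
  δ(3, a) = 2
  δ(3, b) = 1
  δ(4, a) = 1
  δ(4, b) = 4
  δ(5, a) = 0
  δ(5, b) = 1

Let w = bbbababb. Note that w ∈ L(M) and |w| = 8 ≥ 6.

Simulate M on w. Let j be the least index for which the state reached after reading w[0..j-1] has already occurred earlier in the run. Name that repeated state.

0

State sequence: 0 -b-> 2 -b-> 3 -b-> 1 -a-> 0 -b-> 2 -a-> 3 -b-> 1 -b-> 2
First repeat at step 4: 0 was already visited.

The earliest repeat is at step j = 4: M is in 0, which it already visited at step i = 0.
Since M has 6 states, any run of length ≥ 6 visits 6+1 states, so by pigeonhole some state repeats within the first 6 steps — that repeat gives the pumpable loop.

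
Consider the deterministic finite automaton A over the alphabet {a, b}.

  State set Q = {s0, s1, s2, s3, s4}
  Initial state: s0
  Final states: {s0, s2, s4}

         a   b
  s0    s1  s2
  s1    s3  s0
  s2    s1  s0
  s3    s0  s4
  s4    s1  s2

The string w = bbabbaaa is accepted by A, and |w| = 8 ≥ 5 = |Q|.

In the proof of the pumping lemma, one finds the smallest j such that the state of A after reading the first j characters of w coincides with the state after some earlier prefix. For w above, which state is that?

Run of A on w = b b a b b a a a:
  step 0: s0  (start)
  step 1: s2  (read b: s0→s2)
  step 2: s0  (read b: s2→s0)   ← first repeat (s0 seen earlier)
  step 3: s1  (read a: s0→s1)
  step 4: s0  (read b: s1→s0)
  step 5: s2  (read b: s0→s2)
  step 6: s1  (read a: s2→s1)
  step 7: s3  (read a: s1→s3)
  step 8: s0  (read a: s3→s0)

The earliest repeat is at step j = 2: A is in s0, which it already visited at step i = 0.

s0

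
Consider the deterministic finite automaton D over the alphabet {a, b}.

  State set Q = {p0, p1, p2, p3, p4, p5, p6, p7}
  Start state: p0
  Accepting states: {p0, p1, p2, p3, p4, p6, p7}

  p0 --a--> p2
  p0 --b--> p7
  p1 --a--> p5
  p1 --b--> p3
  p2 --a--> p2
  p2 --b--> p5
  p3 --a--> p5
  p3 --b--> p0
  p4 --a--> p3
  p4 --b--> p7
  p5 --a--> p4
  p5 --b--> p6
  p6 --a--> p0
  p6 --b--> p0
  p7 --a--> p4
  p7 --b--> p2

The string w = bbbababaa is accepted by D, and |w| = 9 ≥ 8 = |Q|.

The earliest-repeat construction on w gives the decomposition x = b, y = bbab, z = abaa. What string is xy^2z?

xy^2z = b·bbab·bbab·abaa = bbbabbbababaa.
Reading y = bbab takes D from p7 back to p7, so after x·y·y the machine is still in p7, and z then leads to the accepting state p3. Hence bbbabbbababaa ∈ L(D).

bbbabbbababaa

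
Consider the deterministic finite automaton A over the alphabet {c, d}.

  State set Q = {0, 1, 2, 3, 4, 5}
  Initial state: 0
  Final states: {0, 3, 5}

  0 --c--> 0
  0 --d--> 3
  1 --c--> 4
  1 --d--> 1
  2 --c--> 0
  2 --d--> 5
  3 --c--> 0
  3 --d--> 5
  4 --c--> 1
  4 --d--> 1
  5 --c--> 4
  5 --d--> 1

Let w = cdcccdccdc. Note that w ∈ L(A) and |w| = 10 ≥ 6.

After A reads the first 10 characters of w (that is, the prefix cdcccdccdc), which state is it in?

0

Run of A on the first 10 characters of w = c d c c c d c c d c:
  step 0: 0  (start)
  step 1: 0  (read c: 0→0)
  step 2: 3  (read d: 0→3)
  step 3: 0  (read c: 3→0)
  step 4: 0  (read c: 0→0)
  step 5: 0  (read c: 0→0)
  step 6: 3  (read d: 0→3)
  step 7: 0  (read c: 3→0)
  step 8: 0  (read c: 0→0)
  step 9: 3  (read d: 0→3)
  step 10: 0  (read c: 3→0)

After reading 10 characters, A is in state 0.
(This kind of state-tracing is the core of the pumping-lemma construction: with 6 states, pigeonhole forces a repeat within the first 6 steps.)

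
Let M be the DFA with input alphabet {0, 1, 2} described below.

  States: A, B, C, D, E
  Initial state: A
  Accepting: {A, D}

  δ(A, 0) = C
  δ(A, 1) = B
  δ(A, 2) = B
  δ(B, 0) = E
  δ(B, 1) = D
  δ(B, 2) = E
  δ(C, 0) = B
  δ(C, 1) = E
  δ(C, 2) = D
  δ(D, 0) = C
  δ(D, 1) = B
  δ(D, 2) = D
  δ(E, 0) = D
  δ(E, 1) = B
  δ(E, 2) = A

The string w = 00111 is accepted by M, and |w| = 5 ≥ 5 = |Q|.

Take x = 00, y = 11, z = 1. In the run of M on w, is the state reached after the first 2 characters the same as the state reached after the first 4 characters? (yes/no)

yes

State sequence: A -0-> C -0-> B -1-> D -1-> B

After x (step 2): B. After xy (step 4): B.
They match, so y = 11 drives M around a cycle from B back to itself; pumping y any number of times keeps M in B before reading z, and xyⁱz ∈ L(M) for every i ≥ 0.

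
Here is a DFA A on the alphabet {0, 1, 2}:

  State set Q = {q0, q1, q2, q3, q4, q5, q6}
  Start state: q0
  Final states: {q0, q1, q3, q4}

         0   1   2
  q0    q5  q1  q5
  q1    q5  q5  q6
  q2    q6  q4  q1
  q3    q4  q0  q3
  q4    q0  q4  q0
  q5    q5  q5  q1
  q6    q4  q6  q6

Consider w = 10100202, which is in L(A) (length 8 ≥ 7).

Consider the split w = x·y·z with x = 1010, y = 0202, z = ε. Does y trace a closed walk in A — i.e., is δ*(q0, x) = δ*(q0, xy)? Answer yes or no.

State sequence: q0 -1-> q1 -0-> q5 -1-> q5 -0-> q5 -0-> q5 -2-> q1 -0-> q5 -2-> q1

After x (step 4): q5. After xy (step 8): q1.
They differ (q5 ≠ q1), so y is not a cycle from the state after x; this split is not the one the pumping-lemma construction produces, and pumping y need not keep the string in L(A).

no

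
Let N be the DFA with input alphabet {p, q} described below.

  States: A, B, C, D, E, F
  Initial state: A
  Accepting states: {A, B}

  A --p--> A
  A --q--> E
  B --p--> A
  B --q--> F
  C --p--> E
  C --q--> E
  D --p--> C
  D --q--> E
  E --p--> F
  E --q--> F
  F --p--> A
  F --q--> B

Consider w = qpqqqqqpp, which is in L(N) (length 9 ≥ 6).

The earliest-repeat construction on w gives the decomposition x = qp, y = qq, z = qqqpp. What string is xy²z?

xy^2z = qp·qq·qq·qqqpp = qpqqqqqqqpp.
Reading y = qq takes N from F back to F, so after x·y·y the machine is still in F, and z then leads to the accepting state A. Hence qpqqqqqqqpp ∈ L(N).

qpqqqqqqqpp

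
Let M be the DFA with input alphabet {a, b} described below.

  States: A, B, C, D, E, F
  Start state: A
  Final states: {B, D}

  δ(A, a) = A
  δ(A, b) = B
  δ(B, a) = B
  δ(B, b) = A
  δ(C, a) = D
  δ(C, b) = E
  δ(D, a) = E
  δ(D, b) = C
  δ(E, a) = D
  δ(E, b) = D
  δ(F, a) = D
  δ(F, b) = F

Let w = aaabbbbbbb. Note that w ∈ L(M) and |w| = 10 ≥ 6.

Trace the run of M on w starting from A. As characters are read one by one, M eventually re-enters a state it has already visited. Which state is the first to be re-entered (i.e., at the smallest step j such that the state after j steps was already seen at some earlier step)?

A

State sequence: A -a-> A -a-> A -a-> A -b-> B -b-> A -b-> B -b-> A -b-> B -b-> A -b-> B
First repeat at step 1: A was already visited.

The earliest repeat is at step j = 1: M is in A, which it already visited at step i = 0.
Since M has 6 states, any run of length ≥ 6 visits 6+1 states, so by pigeonhole some state repeats within the first 6 steps — that repeat gives the pumpable loop.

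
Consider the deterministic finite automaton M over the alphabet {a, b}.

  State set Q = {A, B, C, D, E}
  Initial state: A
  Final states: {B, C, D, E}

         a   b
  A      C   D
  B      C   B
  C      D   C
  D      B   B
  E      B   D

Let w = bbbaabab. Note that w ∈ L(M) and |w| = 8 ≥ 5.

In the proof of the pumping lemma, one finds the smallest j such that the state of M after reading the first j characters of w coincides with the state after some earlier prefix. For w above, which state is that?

B

Run of M on w = b b b a a b a b:
  step 0: A  (start)
  step 1: D  (read b: A→D)
  step 2: B  (read b: D→B)
  step 3: B  (read b: B→B)   ← first repeat (B seen earlier)
  step 4: C  (read a: B→C)
  step 5: D  (read a: C→D)
  step 6: B  (read b: D→B)
  step 7: C  (read a: B→C)
  step 8: C  (read b: C→C)

The earliest repeat is at step j = 3: M is in B, which it already visited at step i = 2.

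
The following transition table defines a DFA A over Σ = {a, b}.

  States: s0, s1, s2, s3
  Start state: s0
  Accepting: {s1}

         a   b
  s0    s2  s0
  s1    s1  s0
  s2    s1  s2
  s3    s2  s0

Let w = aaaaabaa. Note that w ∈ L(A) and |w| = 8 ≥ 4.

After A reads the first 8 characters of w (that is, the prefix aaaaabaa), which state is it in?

s1

Run of A on the first 8 characters of w = a a a a a b a a:
  step 0: s0  (start)
  step 1: s2  (read a: s0→s2)
  step 2: s1  (read a: s2→s1)
  step 3: s1  (read a: s1→s1)
  step 4: s1  (read a: s1→s1)
  step 5: s1  (read a: s1→s1)
  step 6: s0  (read b: s1→s0)
  step 7: s2  (read a: s0→s2)
  step 8: s1  (read a: s2→s1)

After reading 8 characters, A is in state s1.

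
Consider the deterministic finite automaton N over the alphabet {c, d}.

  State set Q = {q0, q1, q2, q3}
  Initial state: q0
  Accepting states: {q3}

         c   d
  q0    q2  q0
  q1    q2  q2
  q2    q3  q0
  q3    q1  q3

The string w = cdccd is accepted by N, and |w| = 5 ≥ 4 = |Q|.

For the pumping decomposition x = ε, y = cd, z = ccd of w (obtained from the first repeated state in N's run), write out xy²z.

cdcdccd

xy^2z = ε·cd·cd·ccd = cdcdccd.
Reading y = cd takes N from q0 back to q0, so after x·y·y the machine is still in q0, and z then leads to the accepting state q3. Hence cdcdccd ∈ L(N).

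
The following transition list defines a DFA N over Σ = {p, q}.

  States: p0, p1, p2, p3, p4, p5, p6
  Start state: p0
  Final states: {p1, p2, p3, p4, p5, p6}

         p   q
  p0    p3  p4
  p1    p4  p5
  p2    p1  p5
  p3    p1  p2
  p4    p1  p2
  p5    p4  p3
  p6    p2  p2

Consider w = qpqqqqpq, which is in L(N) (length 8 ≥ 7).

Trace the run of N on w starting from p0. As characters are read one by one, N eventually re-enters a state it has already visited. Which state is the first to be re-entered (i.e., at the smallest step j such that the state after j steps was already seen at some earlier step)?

Run of N on w = q p q q q q p q:
  step 0: p0  (start)
  step 1: p4  (read q: p0→p4)
  step 2: p1  (read p: p4→p1)
  step 3: p5  (read q: p1→p5)
  step 4: p3  (read q: p5→p3)
  step 5: p2  (read q: p3→p2)
  step 6: p5  (read q: p2→p5)   ← first repeat (p5 seen earlier)
  step 7: p4  (read p: p5→p4)
  step 8: p2  (read q: p4→p2)

The earliest repeat is at step j = 6: N is in p5, which it already visited at step i = 3.

p5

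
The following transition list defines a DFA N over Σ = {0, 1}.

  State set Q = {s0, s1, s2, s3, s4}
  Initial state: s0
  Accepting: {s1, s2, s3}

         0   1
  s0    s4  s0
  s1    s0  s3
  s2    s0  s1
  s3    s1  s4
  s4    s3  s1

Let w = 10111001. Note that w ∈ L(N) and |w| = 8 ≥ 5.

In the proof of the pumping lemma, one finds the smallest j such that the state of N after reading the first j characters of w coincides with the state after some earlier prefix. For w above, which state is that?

State sequence: s0 -1-> s0 -0-> s4 -1-> s1 -1-> s3 -1-> s4 -0-> s3 -0-> s1 -1-> s3
First repeat at step 1: s0 was already visited.

The earliest repeat is at step j = 1: N is in s0, which it already visited at step i = 0.

s0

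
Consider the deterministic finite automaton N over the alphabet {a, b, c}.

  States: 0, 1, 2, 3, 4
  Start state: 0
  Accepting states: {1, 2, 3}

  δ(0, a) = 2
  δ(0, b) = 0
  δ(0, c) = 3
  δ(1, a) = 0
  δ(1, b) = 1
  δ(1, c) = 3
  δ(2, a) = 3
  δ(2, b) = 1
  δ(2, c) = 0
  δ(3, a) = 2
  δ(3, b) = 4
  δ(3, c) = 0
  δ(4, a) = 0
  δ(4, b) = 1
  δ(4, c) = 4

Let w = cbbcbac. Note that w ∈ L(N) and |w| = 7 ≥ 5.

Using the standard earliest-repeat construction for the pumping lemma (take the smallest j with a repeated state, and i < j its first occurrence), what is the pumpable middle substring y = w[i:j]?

bbc

Run of N on w = c b b c b a c:
  step 0: 0  (start)
  step 1: 3  (read c: 0→3)
  step 2: 4  (read b: 3→4)
  step 3: 1  (read b: 4→1)
  step 4: 3  (read c: 1→3)   ← first repeat (3 seen earlier)
  step 5: 4  (read b: 3→4)
  step 6: 0  (read a: 4→0)
  step 7: 3  (read c: 0→3)

So i = 1, j = 4, giving x = w[0:1] = c, y = w[1:4] = bbc, z = w[4:7] = bac.
Check: |xy| = 4 ≤ 5 and |y| = 3 ≥ 1. Reading y takes N from 3 back to 3, so every xyⁱz is accepted.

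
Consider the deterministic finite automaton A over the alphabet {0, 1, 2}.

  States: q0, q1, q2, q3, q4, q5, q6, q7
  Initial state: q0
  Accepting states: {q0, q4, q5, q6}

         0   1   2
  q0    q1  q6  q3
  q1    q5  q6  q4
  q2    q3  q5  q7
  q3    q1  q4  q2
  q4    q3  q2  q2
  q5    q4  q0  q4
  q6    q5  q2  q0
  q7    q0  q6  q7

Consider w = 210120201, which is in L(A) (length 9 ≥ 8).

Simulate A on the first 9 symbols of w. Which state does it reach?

q4

Run of A on the first 9 characters of w = 2 1 0 1 2 0 2 0 1:
  step 0: q0  (start)
  step 1: q3  (read 2: q0→q3)
  step 2: q4  (read 1: q3→q4)
  step 3: q3  (read 0: q4→q3)
  step 4: q4  (read 1: q3→q4)
  step 5: q2  (read 2: q4→q2)
  step 6: q3  (read 0: q2→q3)
  step 7: q2  (read 2: q3→q2)
  step 8: q3  (read 0: q2→q3)
  step 9: q4  (read 1: q3→q4)

After reading 9 characters, A is in state q4.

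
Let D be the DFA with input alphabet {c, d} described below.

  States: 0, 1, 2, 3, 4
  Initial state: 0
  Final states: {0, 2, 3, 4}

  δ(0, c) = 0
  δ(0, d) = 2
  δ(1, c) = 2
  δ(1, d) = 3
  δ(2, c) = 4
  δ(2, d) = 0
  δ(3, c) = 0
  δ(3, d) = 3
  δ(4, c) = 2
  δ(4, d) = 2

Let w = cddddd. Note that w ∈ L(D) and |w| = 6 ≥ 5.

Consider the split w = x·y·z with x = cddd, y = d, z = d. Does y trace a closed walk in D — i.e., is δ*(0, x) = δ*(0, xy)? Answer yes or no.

State sequence: 0 -c-> 0 -d-> 2 -d-> 0 -d-> 2 -d-> 0

After x (step 4): 2. After xy (step 5): 0.
They differ (2 ≠ 0), so y is not a cycle from the state after x; this split is not the one the pumping-lemma construction produces, and pumping y need not keep the string in L(D).

no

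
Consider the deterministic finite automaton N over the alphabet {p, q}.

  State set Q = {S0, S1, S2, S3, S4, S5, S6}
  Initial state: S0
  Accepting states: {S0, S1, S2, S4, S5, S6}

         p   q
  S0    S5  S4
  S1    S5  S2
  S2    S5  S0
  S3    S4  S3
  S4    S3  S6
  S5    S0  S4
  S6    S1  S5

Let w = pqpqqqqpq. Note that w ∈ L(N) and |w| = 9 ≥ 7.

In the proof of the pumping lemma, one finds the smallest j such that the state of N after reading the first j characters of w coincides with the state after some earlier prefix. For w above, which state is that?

Run of N on w = p q p q q q q p q:
  step 0: S0  (start)
  step 1: S5  (read p: S0→S5)
  step 2: S4  (read q: S5→S4)
  step 3: S3  (read p: S4→S3)
  step 4: S3  (read q: S3→S3)   ← first repeat (S3 seen earlier)
  step 5: S3  (read q: S3→S3)
  step 6: S3  (read q: S3→S3)
  step 7: S3  (read q: S3→S3)
  step 8: S4  (read p: S3→S4)
  step 9: S6  (read q: S4→S6)

The earliest repeat is at step j = 4: N is in S3, which it already visited at step i = 3.

S3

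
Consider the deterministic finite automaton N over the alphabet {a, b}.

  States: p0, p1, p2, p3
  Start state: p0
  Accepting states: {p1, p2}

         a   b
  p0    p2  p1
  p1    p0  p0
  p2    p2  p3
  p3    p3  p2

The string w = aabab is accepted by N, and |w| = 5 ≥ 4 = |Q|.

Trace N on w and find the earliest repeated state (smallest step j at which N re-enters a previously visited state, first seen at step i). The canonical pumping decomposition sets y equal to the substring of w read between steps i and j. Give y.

State sequence: p0 -a-> p2 -a-> p2 -b-> p3 -a-> p3 -b-> p2
First repeat at step 2: p2 was already visited.

So i = 1, j = 2, giving x = w[0:1] = a, y = w[1:2] = a, z = w[2:5] = bab.
Check: |xy| = 2 ≤ 4 and |y| = 1 ≥ 1. Reading y takes N from p2 back to p2, so every xyⁱz is accepted.
Pumping length from the standard proof: p = 4 (the number of states). The repeated state found above gives |xy| = j ≤ 4 and |y| = j − i ≥ 1.

a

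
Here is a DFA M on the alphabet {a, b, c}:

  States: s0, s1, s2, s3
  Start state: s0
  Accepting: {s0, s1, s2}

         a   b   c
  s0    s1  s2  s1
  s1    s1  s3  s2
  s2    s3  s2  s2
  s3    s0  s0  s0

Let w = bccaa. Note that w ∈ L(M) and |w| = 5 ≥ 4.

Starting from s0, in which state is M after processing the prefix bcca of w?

State sequence: s0 -b-> s2 -c-> s2 -c-> s2 -a-> s3

After reading 4 characters, M is in state s3.

s3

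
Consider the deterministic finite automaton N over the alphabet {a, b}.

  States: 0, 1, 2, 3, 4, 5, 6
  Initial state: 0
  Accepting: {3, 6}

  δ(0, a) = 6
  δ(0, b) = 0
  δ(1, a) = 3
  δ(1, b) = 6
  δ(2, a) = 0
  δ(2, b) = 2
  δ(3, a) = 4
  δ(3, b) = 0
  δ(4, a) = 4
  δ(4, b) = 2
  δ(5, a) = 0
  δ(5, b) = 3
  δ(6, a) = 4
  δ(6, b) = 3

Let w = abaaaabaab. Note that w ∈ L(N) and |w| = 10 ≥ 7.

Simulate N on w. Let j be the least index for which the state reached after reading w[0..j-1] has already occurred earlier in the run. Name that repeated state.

4

Run of N on w = a b a a a a b a a b:
  step 0: 0  (start)
  step 1: 6  (read a: 0→6)
  step 2: 3  (read b: 6→3)
  step 3: 4  (read a: 3→4)
  step 4: 4  (read a: 4→4)   ← first repeat (4 seen earlier)
  step 5: 4  (read a: 4→4)
  step 6: 4  (read a: 4→4)
  step 7: 2  (read b: 4→2)
  step 8: 0  (read a: 2→0)
  step 9: 6  (read a: 0→6)
  step 10: 3  (read b: 6→3)

The earliest repeat is at step j = 4: N is in 4, which it already visited at step i = 3.
With |Q| = 7, pigeonhole forces a state repeat no later than step 7; the substring read between the first and second visits to that state can be pumped.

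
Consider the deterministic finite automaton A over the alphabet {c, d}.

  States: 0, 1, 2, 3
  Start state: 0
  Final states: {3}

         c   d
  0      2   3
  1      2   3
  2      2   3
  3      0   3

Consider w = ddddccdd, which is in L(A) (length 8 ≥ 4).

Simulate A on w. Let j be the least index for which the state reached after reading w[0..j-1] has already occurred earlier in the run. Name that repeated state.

Run of A on w = d d d d c c d d:
  step 0: 0  (start)
  step 1: 3  (read d: 0→3)
  step 2: 3  (read d: 3→3)   ← first repeat (3 seen earlier)
  step 3: 3  (read d: 3→3)
  step 4: 3  (read d: 3→3)
  step 5: 0  (read c: 3→0)
  step 6: 2  (read c: 0→2)
  step 7: 3  (read d: 2→3)
  step 8: 3  (read d: 3→3)

The earliest repeat is at step j = 2: A is in 3, which it already visited at step i = 1.
The DFA has 4 states, so the proof of the pumping lemma guarantees a repeated state among the first 4+1 visited; the segment between the two visits is the pumpable y.

3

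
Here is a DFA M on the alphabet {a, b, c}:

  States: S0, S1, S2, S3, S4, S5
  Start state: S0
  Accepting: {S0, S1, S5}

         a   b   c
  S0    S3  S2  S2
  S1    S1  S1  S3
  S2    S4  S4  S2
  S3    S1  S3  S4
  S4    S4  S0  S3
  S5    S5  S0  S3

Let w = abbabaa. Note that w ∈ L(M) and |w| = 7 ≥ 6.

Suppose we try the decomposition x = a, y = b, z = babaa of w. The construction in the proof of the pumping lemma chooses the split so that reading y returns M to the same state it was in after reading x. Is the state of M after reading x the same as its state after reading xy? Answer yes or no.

Run of M on the first 2 characters of w = a b:
  step 0: S0  (start)
  step 1: S3  (read a: S0→S3)
  step 2: S3  (read b: S3→S3)

After x (step 1): S3. After xy (step 2): S3.
They match, so y = b drives M around a cycle from S3 back to itself; pumping y any number of times keeps M in S3 before reading z, and xyⁱz ∈ L(M) for every i ≥ 0.

yes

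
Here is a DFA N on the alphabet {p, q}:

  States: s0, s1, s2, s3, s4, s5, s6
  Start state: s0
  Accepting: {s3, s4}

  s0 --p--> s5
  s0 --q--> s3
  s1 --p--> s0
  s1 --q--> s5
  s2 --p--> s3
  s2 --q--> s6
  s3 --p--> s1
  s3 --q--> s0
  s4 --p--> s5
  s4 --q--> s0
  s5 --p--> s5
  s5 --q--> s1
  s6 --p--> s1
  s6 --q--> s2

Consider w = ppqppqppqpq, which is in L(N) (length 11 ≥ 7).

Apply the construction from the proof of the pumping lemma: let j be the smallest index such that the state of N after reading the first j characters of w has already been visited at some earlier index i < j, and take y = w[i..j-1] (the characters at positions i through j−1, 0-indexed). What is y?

State sequence: s0 -p-> s5 -p-> s5 -q-> s1 -p-> s0 -p-> s5 -q-> s1 -p-> s0 -p-> s5 -q-> s1 -p-> s0 -q-> s3
First repeat at step 2: s5 was already visited.

So i = 1, j = 2, giving x = w[0:1] = p, y = w[1:2] = p, z = w[2:11] = qppqppqpq.
Check: |xy| = 2 ≤ 7 and |y| = 1 ≥ 1. Reading y takes N from s5 back to s5, so every xyⁱz is accepted.

p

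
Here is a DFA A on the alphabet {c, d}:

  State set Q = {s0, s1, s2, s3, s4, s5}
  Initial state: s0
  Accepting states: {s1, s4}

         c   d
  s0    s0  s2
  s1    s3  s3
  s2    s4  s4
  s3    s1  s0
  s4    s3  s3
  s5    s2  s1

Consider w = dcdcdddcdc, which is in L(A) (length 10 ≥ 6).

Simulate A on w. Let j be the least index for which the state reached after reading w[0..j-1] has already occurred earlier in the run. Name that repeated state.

State sequence: s0 -d-> s2 -c-> s4 -d-> s3 -c-> s1 -d-> s3 -d-> s0 -d-> s2 -c-> s4 -d-> s3 -c-> s1
First repeat at step 5: s3 was already visited.

The earliest repeat is at step j = 5: A is in s3, which it already visited at step i = 3.
With |Q| = 6, pigeonhole forces a state repeat no later than step 6; the substring read between the first and second visits to that state can be pumped.

s3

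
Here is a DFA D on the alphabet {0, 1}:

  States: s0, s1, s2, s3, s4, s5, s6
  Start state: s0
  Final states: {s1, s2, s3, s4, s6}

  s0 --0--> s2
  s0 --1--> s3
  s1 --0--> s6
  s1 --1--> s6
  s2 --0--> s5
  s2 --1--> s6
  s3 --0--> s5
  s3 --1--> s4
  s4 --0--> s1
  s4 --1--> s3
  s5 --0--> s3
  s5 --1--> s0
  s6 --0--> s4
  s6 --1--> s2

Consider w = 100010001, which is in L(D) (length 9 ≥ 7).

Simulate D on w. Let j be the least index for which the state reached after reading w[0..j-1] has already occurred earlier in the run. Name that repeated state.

Run of D on w = 1 0 0 0 1 0 0 0 1:
  step 0: s0  (start)
  step 1: s3  (read 1: s0→s3)
  step 2: s5  (read 0: s3→s5)
  step 3: s3  (read 0: s5→s3)   ← first repeat (s3 seen earlier)
  step 4: s5  (read 0: s3→s5)
  step 5: s0  (read 1: s5→s0)
  step 6: s2  (read 0: s0→s2)
  step 7: s5  (read 0: s2→s5)
  step 8: s3  (read 0: s5→s3)
  step 9: s4  (read 1: s3→s4)

The earliest repeat is at step j = 3: D is in s3, which it already visited at step i = 1.
Pumping length from the standard proof: p = 7 (the number of states). The repeated state found above gives |xy| = j ≤ 7 and |y| = j − i ≥ 1.

s3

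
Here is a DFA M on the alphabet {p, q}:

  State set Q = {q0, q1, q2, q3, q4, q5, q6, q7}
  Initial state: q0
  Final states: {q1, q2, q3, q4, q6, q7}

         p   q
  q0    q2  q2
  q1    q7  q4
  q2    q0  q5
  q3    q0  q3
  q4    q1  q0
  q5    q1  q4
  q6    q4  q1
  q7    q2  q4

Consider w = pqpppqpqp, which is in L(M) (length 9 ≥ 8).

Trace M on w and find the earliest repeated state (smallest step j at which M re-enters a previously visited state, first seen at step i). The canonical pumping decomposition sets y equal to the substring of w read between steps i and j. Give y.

qppp

Run of M on w = p q p p p q p q p:
  step 0: q0  (start)
  step 1: q2  (read p: q0→q2)
  step 2: q5  (read q: q2→q5)
  step 3: q1  (read p: q5→q1)
  step 4: q7  (read p: q1→q7)
  step 5: q2  (read p: q7→q2)   ← first repeat (q2 seen earlier)
  step 6: q5  (read q: q2→q5)
  step 7: q1  (read p: q5→q1)
  step 8: q4  (read q: q1→q4)
  step 9: q1  (read p: q4→q1)

So i = 1, j = 5, giving x = w[0:1] = p, y = w[1:5] = qppp, z = w[5:9] = qpqp.
Check: |xy| = 5 ≤ 8 and |y| = 4 ≥ 1. Reading y takes M from q2 back to q2, so every xyⁱz is accepted.
The DFA has 8 states, so the proof of the pumping lemma guarantees a repeated state among the first 8+1 visited; the segment between the two visits is the pumpable y.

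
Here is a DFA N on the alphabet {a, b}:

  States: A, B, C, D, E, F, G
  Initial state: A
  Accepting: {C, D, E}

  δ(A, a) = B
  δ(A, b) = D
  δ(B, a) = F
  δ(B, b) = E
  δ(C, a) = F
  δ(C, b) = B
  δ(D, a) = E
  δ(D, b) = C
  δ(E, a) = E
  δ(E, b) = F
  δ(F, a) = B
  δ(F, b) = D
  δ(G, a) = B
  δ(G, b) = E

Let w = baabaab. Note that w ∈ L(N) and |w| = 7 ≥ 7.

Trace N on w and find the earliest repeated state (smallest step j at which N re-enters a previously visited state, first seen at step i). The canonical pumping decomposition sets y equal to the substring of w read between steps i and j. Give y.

State sequence: A -b-> D -a-> E -a-> E -b-> F -a-> B -a-> F -b-> D
First repeat at step 3: E was already visited.

So i = 2, j = 3, giving x = w[0:2] = ba, y = w[2:3] = a, z = w[3:7] = baab.
Check: |xy| = 3 ≤ 7 and |y| = 1 ≥ 1. Reading y takes N from E back to E, so every xyⁱz is accepted.

a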